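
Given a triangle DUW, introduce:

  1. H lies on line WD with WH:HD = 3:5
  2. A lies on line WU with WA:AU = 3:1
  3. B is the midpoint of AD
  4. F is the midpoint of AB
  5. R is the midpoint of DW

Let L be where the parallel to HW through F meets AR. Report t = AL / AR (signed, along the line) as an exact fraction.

Set D = (0, 0), U = (1, 0), W = (0, 1); any affine frame gives the same invariant.
1. H lies on line WD with WH:HD = 3:5 ⇒ H = (0, 5/8)
2. A lies on line WU with WA:AU = 3:1 ⇒ A = (3/4, 1/4)
3. B is the midpoint of AD ⇒ B = (3/8, 1/8)
4. F is the midpoint of AB ⇒ F = (9/16, 3/16)
5. R is the midpoint of DW ⇒ R = (0, 1/2)
through F parallel to HW: direction (0, 3/8); meets AR at L = (9/16, 5/16)
L = A + t·(R−A) with t = 1/4

t = 1/4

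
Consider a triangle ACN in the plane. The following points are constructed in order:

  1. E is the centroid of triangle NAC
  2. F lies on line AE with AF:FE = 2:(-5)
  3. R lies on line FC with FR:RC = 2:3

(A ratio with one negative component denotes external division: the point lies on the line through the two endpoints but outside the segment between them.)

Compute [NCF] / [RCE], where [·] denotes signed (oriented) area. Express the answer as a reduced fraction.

Work in coordinates with A = (0, 0), C = (1, 0), N = (0, 1).
1. E is the centroid of triangle NAC ⇒ E = (1/3, 1/3)
2. F lies on line AE with AF:FE = 2:(-5) ⇒ F = (-2/9, -2/9)
3. R lies on line FC with FR:RC = 2:3 ⇒ R = (4/15, -2/15)
2·[NCF] = -13/9, 2·[RCE] = 1/3
[NCF]:[RCE] = -13/9:1/3 = -13/3

[NCF]:[RCE] = -13/3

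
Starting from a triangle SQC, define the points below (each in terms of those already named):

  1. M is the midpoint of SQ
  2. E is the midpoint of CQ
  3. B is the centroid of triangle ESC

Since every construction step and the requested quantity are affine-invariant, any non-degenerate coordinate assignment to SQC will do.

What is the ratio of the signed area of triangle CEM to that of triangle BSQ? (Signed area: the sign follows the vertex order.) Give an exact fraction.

[CEM]:[BSQ] = -1/2

Work in coordinates with S = (0, 0), Q = (1, 0), C = (0, 1).
1. M is the midpoint of SQ ⇒ M = (1/2, 0)
2. E is the midpoint of CQ ⇒ E = (1/2, 1/2)
3. B is the centroid of triangle ESC ⇒ B = (1/6, 1/2)
2·[CEM] = -1/4, 2·[BSQ] = 1/2
[CEM]:[BSQ] = -1/4:1/2 = -1/2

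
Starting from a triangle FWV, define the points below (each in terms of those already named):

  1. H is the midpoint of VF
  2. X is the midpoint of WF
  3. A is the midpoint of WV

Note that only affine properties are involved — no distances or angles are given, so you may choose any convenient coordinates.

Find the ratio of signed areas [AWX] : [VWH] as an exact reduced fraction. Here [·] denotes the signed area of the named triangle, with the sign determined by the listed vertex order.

[AWX]:[VWH] = 1/2

Set F = (0, 0), W = (1, 0), V = (0, 1); any affine frame gives the same invariant.
1. H is the midpoint of VF ⇒ H = (0, 1/2)
2. X is the midpoint of WF ⇒ X = (1/2, 0)
3. A is the midpoint of WV ⇒ A = (1/2, 1/2)
2·[AWX] = -1/4, 2·[VWH] = -1/2
[AWX]:[VWH] = -1/4:-1/2 = 1/2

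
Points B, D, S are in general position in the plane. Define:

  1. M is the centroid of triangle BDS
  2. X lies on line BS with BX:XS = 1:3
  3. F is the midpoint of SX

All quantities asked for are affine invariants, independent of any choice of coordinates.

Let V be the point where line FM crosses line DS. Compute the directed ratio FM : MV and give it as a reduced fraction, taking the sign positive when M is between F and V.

Work in coordinates with B = (0, 0), D = (1, 0), S = (0, 1).
1. M is the centroid of triangle BDS ⇒ M = (1/3, 1/3)
2. X lies on line BS with BX:XS = 1:3 ⇒ X = (0, 1/4)
3. F is the midpoint of SX ⇒ F = (0, 5/8)
line FM meets DS at V = (3, -2)
M = F + t·(V−F) with t = 1/9, so FM:MV = 1/9:8/9

FM:MV = 1/8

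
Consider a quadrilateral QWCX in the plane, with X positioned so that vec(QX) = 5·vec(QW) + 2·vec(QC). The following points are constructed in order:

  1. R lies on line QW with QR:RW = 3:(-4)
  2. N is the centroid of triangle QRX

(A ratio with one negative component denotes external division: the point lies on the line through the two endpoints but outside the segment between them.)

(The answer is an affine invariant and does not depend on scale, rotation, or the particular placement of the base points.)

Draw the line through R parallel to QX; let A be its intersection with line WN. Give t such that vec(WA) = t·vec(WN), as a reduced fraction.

Assign Q = (0, 0), W = (1, 0), C = (0, 1), X = (5, 2) — the answer is frame-independent, so this choice is without loss of generality.
1. R lies on line QW with QR:RW = 3:(-4) ⇒ R = (-3, 0)
2. N is the centroid of triangle QRX ⇒ N = (2/3, 2/3)
through R parallel to QX: direction (5, 2); meets WN at A = (1/3, 4/3)
A = W + t·(N−W) with t = 2

t = 2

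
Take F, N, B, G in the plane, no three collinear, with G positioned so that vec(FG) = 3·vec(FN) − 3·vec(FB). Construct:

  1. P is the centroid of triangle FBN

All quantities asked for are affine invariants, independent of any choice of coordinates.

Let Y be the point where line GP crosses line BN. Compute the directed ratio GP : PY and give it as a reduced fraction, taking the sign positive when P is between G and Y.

Set F = (0, 0), N = (1, 0), B = (0, 1), G = (3, -3); any affine frame gives the same invariant.
1. P is the centroid of triangle FBN ⇒ P = (1/3, 1/3)
line GP meets BN at Y = (-1, 2)
P = G + t·(Y−G) with t = 2/3, so GP:PY = 2/3:1/3

GP:PY = 2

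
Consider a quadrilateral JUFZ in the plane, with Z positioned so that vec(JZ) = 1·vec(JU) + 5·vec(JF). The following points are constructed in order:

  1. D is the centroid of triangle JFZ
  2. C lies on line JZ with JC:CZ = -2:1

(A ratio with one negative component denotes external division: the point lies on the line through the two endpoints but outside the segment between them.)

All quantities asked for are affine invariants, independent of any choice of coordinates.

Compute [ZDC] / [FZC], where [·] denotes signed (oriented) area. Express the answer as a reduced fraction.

Work in coordinates with J = (0, 0), U = (1, 0), F = (0, 1), Z = (1, 5).
1. D is the centroid of triangle JFZ ⇒ D = (1/3, 2)
2. C lies on line JZ with JC:CZ = -2:1 ⇒ C = (2, 10)
2·[ZDC] = -1/3, 2·[FZC] = 1
[ZDC]:[FZC] = -1/3:1 = -1/3

[ZDC]:[FZC] = -1/3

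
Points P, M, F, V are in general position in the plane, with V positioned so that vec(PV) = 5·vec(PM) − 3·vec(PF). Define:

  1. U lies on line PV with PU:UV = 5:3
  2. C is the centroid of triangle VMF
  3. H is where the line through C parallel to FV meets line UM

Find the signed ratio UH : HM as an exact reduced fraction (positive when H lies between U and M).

UH:HM = -37/16

Set P = (0, 0), M = (1, 0), F = (0, 1), V = (5, -3); any affine frame gives the same invariant.
1. U lies on line PV with PU:UV = 5:3 ⇒ U = (25/8, -15/8)
2. C is the centroid of triangle VMF ⇒ C = (2, -2/3)
3. H is where the line through C parallel to FV meets line UM ⇒ H = (-13/21, 10/7)
H = U + t·(M−U) with t = 37/21, so UH:HM = t:(1−t) = 37/21:-16/21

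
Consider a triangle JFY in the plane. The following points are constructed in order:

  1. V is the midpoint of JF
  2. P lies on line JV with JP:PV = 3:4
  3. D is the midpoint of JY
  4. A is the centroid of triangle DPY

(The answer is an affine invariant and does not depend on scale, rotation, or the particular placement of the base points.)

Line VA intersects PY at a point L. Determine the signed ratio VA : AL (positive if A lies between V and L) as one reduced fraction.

VA:AL = -9

Choose coordinates J = (0, 0), F = (1, 0), Y = (0, 1).
1. V is the midpoint of JF ⇒ V = (1/2, 0)
2. P lies on line JV with JP:PV = 3:4 ⇒ P = (3/14, 0)
3. D is the midpoint of JY ⇒ D = (0, 1/2)
4. A is the centroid of triangle DPY ⇒ A = (1/14, 1/2)
line VA meets PY at L = (5/42, 4/9)
A = V + t·(L−V) with t = 9/8, so VA:AL = 9/8:-1/8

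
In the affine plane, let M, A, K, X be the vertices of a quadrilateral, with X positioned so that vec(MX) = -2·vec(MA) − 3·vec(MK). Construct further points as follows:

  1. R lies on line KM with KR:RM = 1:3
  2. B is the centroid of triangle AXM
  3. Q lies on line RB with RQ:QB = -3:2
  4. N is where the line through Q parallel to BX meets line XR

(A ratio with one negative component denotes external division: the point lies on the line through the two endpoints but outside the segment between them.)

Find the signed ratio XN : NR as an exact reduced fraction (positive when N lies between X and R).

Set M = (0, 0), A = (1, 0), K = (0, 1), X = (-2, -3); any affine frame gives the same invariant.
1. R lies on line KM with KR:RM = 1:3 ⇒ R = (0, 3/4)
2. B is the centroid of triangle AXM ⇒ B = (-1/3, -1)
3. Q lies on line RB with RQ:QB = -3:2 ⇒ Q = (-1, -9/2)
4. N is where the line through Q parallel to BX meets line XR ⇒ N = (-6, -21/2)
N = X + t·(R−X) with t = -2, so XN:NR = t:(1−t) = -2:3

XN:NR = -2/3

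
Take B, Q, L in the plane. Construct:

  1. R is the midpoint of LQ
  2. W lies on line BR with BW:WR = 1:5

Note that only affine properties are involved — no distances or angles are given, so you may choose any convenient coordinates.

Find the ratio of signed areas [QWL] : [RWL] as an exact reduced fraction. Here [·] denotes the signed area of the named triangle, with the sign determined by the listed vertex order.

Assign B = (0, 0), Q = (1, 0), L = (0, 1) — the answer is frame-independent, so this choice is without loss of generality.
1. R is the midpoint of LQ ⇒ R = (1/2, 1/2)
2. W lies on line BR with BW:WR = 1:5 ⇒ W = (1/12, 1/12)
2·[QWL] = -5/6, 2·[RWL] = -5/12
[QWL]:[RWL] = -5/6:-5/12 = 2

[QWL]:[RWL] = 2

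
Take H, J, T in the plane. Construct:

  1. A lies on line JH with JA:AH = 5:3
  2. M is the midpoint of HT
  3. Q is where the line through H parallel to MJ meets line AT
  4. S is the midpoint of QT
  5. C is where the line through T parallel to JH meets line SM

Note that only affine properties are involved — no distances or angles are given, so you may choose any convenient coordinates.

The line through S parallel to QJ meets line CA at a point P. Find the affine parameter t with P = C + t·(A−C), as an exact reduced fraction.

Choose coordinates H = (0, 0), J = (1, 0), T = (0, 1).
1. A lies on line JH with JA:AH = 5:3 ⇒ A = (3/8, 0)
2. M is the midpoint of HT ⇒ M = (0, 1/2)
3. Q is where the line through H parallel to MJ meets line AT ⇒ Q = (6/13, -3/13)
4. S is the midpoint of QT ⇒ S = (3/13, 5/13)
5. C is where the line through T parallel to JH meets line SM ⇒ C = (-1, 1)
through S parallel to QJ: direction (7/13, 3/13); meets CA at P = (-1/89, 25/89)
P = C + t·(A−C) with t = 64/89

t = 64/89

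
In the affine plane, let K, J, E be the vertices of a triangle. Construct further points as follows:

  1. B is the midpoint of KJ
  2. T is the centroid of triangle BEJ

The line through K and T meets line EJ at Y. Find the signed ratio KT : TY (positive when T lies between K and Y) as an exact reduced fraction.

KT:TY = 5

Choose coordinates K = (0, 0), J = (1, 0), E = (0, 1).
1. B is the midpoint of KJ ⇒ B = (1/2, 0)
2. T is the centroid of triangle BEJ ⇒ T = (1/2, 1/3)
line KT meets EJ at Y = (3/5, 2/5)
T = K + t·(Y−K) with t = 5/6, so KT:TY = 5/6:1/6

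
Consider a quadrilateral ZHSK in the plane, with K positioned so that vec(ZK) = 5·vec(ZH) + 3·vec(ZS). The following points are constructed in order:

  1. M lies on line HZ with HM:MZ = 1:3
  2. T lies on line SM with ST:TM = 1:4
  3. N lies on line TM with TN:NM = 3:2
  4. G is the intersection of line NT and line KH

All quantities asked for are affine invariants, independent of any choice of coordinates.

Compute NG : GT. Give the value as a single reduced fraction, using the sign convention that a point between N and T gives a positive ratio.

NG:GT = -11/23

Choose coordinates Z = (0, 0), H = (1, 0), S = (0, 1), K = (5, 3).
1. M lies on line HZ with HM:MZ = 1:3 ⇒ M = (3/4, 0)
2. T lies on line SM with ST:TM = 1:4 ⇒ T = (3/20, 4/5)
3. N lies on line TM with TN:NM = 3:2 ⇒ N = (51/100, 8/25)
4. G is the intersection of line NT and line KH ⇒ G = (21/25, -3/25)
G = N + t·(T−N) with t = -11/12, so NG:GT = t:(1−t) = -11/12:23/12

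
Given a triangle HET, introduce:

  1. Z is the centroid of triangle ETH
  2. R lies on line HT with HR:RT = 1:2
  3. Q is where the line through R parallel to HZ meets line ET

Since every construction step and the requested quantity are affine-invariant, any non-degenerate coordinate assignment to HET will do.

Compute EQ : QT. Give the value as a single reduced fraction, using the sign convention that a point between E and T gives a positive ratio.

Assign H = (0, 0), E = (1, 0), T = (0, 1) — the answer is frame-independent, so this choice is without loss of generality.
1. Z is the centroid of triangle ETH ⇒ Z = (1/3, 1/3)
2. R lies on line HT with HR:RT = 1:2 ⇒ R = (0, 1/3)
3. Q is where the line through R parallel to HZ meets line ET ⇒ Q = (1/3, 2/3)
Q = E + t·(T−E) with t = 2/3, so EQ:QT = t:(1−t) = 2/3:1/3

EQ:QT = 2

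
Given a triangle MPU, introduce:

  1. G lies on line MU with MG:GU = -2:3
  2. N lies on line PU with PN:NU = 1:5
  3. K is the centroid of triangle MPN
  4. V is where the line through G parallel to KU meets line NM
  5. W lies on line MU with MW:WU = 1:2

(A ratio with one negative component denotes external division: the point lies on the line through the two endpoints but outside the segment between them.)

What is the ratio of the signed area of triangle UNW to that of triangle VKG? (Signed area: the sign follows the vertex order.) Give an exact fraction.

[UNW]:[VKG] = 16/99

Work in coordinates with M = (0, 0), P = (1, 0), U = (0, 1).
1. G lies on line MU with MG:GU = -2:3 ⇒ G = (0, -2)
2. N lies on line PU with PN:NU = 1:5 ⇒ N = (5/6, 1/6)
3. K is the centroid of triangle MPN ⇒ K = (11/18, 1/18)
4. V is where the line through G parallel to KU meets line NM ⇒ V = (-55/48, -11/48)
5. W lies on line MU with MW:WU = 1:2 ⇒ W = (0, 1/3)
2·[UNW] = -5/9, 2·[VKG] = -55/16
[UNW]:[VKG] = -5/9:-55/16 = 16/99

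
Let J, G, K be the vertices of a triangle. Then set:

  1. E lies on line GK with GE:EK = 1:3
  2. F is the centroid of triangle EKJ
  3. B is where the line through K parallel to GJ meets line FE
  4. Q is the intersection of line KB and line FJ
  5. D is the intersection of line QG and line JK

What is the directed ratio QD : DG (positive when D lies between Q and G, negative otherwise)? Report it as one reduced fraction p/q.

Assign J = (0, 0), G = (1, 0), K = (0, 1) — the answer is frame-independent, so this choice is without loss of generality.
1. E lies on line GK with GE:EK = 1:3 ⇒ E = (3/4, 1/4)
2. F is the centroid of triangle EKJ ⇒ F = (1/4, 5/12)
3. B is where the line through K parallel to GJ meets line FE ⇒ B = (-3/2, 1)
4. Q is the intersection of line KB and line FJ ⇒ Q = (3/5, 1)
5. D is the intersection of line QG and line JK ⇒ D = (0, 5/2)
D = Q + t·(G−Q) with t = -3/2, so QD:DG = t:(1−t) = -3/2:5/2

QD:DG = -3/5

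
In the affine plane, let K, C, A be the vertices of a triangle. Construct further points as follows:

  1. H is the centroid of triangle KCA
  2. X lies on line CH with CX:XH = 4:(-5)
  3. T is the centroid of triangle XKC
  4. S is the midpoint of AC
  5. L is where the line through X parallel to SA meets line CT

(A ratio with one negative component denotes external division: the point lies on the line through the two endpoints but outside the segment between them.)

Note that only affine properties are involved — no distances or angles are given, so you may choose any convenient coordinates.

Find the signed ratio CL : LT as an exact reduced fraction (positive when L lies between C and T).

Work in coordinates with K = (0, 0), C = (1, 0), A = (0, 1).
1. H is the centroid of triangle KCA ⇒ H = (1/3, 1/3)
2. X lies on line CH with CX:XH = 4:(-5) ⇒ X = (11/3, -4/3)
3. T is the centroid of triangle XKC ⇒ T = (14/9, -4/9)
4. S is the midpoint of AC ⇒ S = (1/2, 1/2)
5. L is where the line through X parallel to SA meets line CT ⇒ L = (23/3, -16/3)
L = C + t·(T−C) with t = 12, so CL:LT = t:(1−t) = 12:-11

CL:LT = -12/11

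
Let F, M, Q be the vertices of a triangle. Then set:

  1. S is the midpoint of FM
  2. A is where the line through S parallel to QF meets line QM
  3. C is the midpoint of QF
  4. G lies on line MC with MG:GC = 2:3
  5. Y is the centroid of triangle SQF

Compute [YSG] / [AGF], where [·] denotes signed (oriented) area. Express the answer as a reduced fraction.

[YSG]:[AGF] = -1/2

Assign F = (0, 0), M = (1, 0), Q = (0, 1) — the answer is frame-independent, so this choice is without loss of generality.
1. S is the midpoint of FM ⇒ S = (1/2, 0)
2. A is where the line through S parallel to QF meets line QM ⇒ A = (1/2, 1/2)
3. C is the midpoint of QF ⇒ C = (0, 1/2)
4. G lies on line MC with MG:GC = 2:3 ⇒ G = (3/5, 1/5)
5. Y is the centroid of triangle SQF ⇒ Y = (1/6, 1/3)
2·[YSG] = 1/10, 2·[AGF] = -1/5
[YSG]:[AGF] = 1/10:-1/5 = -1/2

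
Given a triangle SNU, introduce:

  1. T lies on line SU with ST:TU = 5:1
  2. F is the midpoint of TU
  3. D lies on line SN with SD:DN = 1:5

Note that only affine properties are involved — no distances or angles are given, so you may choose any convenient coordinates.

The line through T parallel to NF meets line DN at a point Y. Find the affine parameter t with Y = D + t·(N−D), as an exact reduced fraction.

t = 49/55

Choose coordinates S = (0, 0), N = (1, 0), U = (0, 1).
1. T lies on line SU with ST:TU = 5:1 ⇒ T = (0, 5/6)
2. F is the midpoint of TU ⇒ F = (0, 11/12)
3. D lies on line SN with SD:DN = 1:5 ⇒ D = (1/6, 0)
through T parallel to NF: direction (-1, 11/12); meets DN at Y = (10/11, 0)
Y = D + t·(N−D) with t = 49/55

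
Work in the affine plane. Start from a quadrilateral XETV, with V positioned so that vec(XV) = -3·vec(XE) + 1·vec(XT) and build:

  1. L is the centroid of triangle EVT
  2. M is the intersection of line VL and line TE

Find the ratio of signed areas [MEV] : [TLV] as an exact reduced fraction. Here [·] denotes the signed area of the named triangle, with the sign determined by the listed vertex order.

[MEV]:[TLV] = 3/2

Set X = (0, 0), E = (1, 0), T = (0, 1), V = (-3, 1); any affine frame gives the same invariant.
1. L is the centroid of triangle EVT ⇒ L = (-2/3, 2/3)
2. M is the intersection of line VL and line TE ⇒ M = (1/2, 1/2)
2·[MEV] = -3/2, 2·[TLV] = -1
[MEV]:[TLV] = -3/2:-1 = 3/2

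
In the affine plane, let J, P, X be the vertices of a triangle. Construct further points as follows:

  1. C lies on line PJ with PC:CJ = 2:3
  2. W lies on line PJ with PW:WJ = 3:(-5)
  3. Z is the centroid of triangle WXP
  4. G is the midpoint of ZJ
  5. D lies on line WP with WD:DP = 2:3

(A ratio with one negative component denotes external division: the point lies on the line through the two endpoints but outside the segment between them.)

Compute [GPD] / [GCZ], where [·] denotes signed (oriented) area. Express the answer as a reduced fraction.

[GPD]:[GCZ] = 3/2

Assign J = (0, 0), P = (1, 0), X = (0, 1) — the answer is frame-independent, so this choice is without loss of generality.
1. C lies on line PJ with PC:CJ = 2:3 ⇒ C = (3/5, 0)
2. W lies on line PJ with PW:WJ = 3:(-5) ⇒ W = (5/2, 0)
3. Z is the centroid of triangle WXP ⇒ Z = (7/6, 1/3)
4. G is the midpoint of ZJ ⇒ G = (7/12, 1/6)
5. D lies on line WP with WD:DP = 2:3 ⇒ D = (19/10, 0)
2·[GPD] = 3/20, 2·[GCZ] = 1/10
[GPD]:[GCZ] = 3/20:1/10 = 3/2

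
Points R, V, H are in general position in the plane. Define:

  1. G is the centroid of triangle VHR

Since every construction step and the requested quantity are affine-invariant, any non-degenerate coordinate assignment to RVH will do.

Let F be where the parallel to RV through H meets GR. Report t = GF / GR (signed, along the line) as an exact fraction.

Set R = (0, 0), V = (1, 0), H = (0, 1); any affine frame gives the same invariant.
1. G is the centroid of triangle VHR ⇒ G = (1/3, 1/3)
through H parallel to RV: direction (1, 0); meets GR at F = (1, 1)
F = G + t·(R−G) with t = -2

t = -2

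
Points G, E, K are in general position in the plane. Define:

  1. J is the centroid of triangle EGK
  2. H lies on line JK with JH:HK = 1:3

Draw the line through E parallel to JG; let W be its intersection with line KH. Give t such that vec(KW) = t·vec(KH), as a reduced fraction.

t = 8/3

Assign G = (0, 0), E = (1, 0), K = (0, 1) — the answer is frame-independent, so this choice is without loss of generality.
1. J is the centroid of triangle EGK ⇒ J = (1/3, 1/3)
2. H lies on line JK with JH:HK = 1:3 ⇒ H = (1/4, 1/2)
through E parallel to JG: direction (-1/3, -1/3); meets KH at W = (2/3, -1/3)
W = K + t·(H−K) with t = 8/3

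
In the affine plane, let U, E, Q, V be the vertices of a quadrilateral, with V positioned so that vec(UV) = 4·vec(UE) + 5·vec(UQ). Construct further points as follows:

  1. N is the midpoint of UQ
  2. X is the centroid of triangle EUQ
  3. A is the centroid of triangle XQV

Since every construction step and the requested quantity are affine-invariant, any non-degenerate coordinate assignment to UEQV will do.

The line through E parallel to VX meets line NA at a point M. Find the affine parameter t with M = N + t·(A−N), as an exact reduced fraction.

Set U = (0, 0), E = (1, 0), Q = (0, 1), V = (4, 5); any affine frame gives the same invariant.
1. N is the midpoint of UQ ⇒ N = (0, 1/2)
2. X is the centroid of triangle EUQ ⇒ X = (1/3, 1/3)
3. A is the centroid of triangle XQV ⇒ A = (13/9, 19/9)
through E parallel to VX: direction (-11/3, -14/3); meets NA at M = (169/15, 196/15)
M = N + t·(A−N) with t = 39/5

t = 39/5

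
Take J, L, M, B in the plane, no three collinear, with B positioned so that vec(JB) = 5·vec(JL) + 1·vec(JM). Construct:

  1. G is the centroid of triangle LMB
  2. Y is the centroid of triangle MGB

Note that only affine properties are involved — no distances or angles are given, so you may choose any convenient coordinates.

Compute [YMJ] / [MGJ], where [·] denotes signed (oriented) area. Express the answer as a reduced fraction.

Choose coordinates J = (0, 0), L = (1, 0), M = (0, 1), B = (5, 1).
1. G is the centroid of triangle LMB ⇒ G = (2, 2/3)
2. Y is the centroid of triangle MGB ⇒ Y = (7/3, 8/9)
2·[YMJ] = 7/3, 2·[MGJ] = -2
[YMJ]:[MGJ] = 7/3:-2 = -7/6

[YMJ]:[MGJ] = -7/6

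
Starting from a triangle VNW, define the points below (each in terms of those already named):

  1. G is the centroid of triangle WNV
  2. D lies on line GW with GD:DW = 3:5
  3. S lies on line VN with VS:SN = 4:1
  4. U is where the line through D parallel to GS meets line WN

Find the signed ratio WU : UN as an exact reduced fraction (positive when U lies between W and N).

Set V = (0, 0), N = (1, 0), W = (0, 1); any affine frame gives the same invariant.
1. G is the centroid of triangle WNV ⇒ G = (1/3, 1/3)
2. D lies on line GW with GD:DW = 3:5 ⇒ D = (5/24, 7/12)
3. S lies on line VN with VS:SN = 4:1 ⇒ S = (4/5, 0)
4. U is where the line through D parallel to GS meets line WN ⇒ U = (15/16, 1/16)
U = W + t·(N−W) with t = 15/16, so WU:UN = t:(1−t) = 15/16:1/16

WU:UN = 15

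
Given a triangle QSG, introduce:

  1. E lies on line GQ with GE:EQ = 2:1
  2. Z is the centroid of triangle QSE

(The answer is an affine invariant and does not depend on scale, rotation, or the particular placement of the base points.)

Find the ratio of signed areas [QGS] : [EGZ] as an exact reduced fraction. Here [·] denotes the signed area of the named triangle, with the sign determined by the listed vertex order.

[QGS]:[EGZ] = 9/2

Set Q = (0, 0), S = (1, 0), G = (0, 1); any affine frame gives the same invariant.
1. E lies on line GQ with GE:EQ = 2:1 ⇒ E = (0, 1/3)
2. Z is the centroid of triangle QSE ⇒ Z = (1/3, 1/9)
2·[QGS] = -1, 2·[EGZ] = -2/9
[QGS]:[EGZ] = -1:-2/9 = 9/2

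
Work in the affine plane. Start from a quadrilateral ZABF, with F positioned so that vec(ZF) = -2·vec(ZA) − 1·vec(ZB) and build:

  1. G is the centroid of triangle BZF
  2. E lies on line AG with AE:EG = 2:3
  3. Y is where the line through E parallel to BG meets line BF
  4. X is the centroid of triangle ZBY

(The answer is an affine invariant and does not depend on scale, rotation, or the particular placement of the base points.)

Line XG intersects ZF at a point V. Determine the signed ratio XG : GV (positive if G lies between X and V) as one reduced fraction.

Work in coordinates with Z = (0, 0), A = (1, 0), B = (0, 1), F = (-2, -1).
1. G is the centroid of triangle BZF ⇒ G = (-2/3, 0)
2. E lies on line AG with AE:EG = 2:3 ⇒ E = (1/3, 0)
3. Y is where the line through E parallel to BG meets line BF ⇒ Y = (3, 4)
4. X is the centroid of triangle ZBY ⇒ X = (1, 5/3)
line XG meets ZF at V = (-4/3, -2/3)
G = X + t·(V−X) with t = 5/7, so XG:GV = 5/7:2/7

XG:GV = 5/2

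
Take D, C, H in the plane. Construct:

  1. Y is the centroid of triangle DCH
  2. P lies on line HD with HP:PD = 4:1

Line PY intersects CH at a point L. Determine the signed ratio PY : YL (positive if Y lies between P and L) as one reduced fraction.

PY:YL = 7/5

Set D = (0, 0), C = (1, 0), H = (0, 1); any affine frame gives the same invariant.
1. Y is the centroid of triangle DCH ⇒ Y = (1/3, 1/3)
2. P lies on line HD with HP:PD = 4:1 ⇒ P = (0, 1/5)
line PY meets CH at L = (4/7, 3/7)
Y = P + t·(L−P) with t = 7/12, so PY:YL = 7/12:5/12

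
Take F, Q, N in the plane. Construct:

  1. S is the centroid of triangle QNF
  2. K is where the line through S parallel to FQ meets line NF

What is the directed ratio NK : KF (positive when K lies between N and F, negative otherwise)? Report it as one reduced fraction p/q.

Set F = (0, 0), Q = (1, 0), N = (0, 1); any affine frame gives the same invariant.
1. S is the centroid of triangle QNF ⇒ S = (1/3, 1/3)
2. K is where the line through S parallel to FQ meets line NF ⇒ K = (0, 1/3)
K = N + t·(F−N) with t = 2/3, so NK:KF = t:(1−t) = 2/3:1/3

NK:KF = 2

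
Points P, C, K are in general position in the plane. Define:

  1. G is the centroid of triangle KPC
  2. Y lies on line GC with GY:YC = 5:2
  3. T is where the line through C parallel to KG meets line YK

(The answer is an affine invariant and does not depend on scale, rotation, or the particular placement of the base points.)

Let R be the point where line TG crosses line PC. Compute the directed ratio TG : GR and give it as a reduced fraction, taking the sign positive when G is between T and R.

Work in coordinates with P = (0, 0), C = (1, 0), K = (0, 1).
1. G is the centroid of triangle KPC ⇒ G = (1/3, 1/3)
2. Y lies on line GC with GY:YC = 5:2 ⇒ Y = (17/21, 2/21)
3. T is where the line through C parallel to KG meets line YK ⇒ T = (17/15, -4/15)
line TG meets PC at R = (7/9, 0)
G = T + t·(R−T) with t = 9/4, so TG:GR = 9/4:-5/4

TG:GR = -9/5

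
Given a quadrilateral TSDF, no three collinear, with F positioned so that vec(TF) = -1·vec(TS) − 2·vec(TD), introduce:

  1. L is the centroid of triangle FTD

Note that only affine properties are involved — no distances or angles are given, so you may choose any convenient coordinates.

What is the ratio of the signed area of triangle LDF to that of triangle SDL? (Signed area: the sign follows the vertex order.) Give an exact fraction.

[LDF]:[SDL] = 1/5

Work in coordinates with T = (0, 0), S = (1, 0), D = (0, 1), F = (-1, -2).
1. L is the centroid of triangle FTD ⇒ L = (-1/3, -1/3)
2·[LDF] = 1/3, 2·[SDL] = 5/3
[LDF]:[SDL] = 1/3:5/3 = 1/5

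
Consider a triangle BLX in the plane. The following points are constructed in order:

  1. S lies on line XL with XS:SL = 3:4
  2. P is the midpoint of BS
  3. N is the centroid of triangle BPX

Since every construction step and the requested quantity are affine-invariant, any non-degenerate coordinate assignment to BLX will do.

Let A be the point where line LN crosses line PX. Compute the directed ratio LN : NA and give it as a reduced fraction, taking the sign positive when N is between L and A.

LN:NA = -8

Assign B = (0, 0), L = (1, 0), X = (0, 1) — the answer is frame-independent, so this choice is without loss of generality.
1. S lies on line XL with XS:SL = 3:4 ⇒ S = (3/7, 4/7)
2. P is the midpoint of BS ⇒ P = (3/14, 2/7)
3. N is the centroid of triangle BPX ⇒ N = (1/14, 3/7)
line LN meets PX at A = (3/16, 3/8)
N = L + t·(A−L) with t = 8/7, so LN:NA = 8/7:-1/7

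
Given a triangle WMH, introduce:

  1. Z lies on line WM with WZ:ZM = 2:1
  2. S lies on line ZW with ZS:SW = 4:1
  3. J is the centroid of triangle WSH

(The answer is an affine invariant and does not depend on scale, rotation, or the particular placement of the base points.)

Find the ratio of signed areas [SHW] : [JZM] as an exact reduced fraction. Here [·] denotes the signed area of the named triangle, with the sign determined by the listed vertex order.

Set W = (0, 0), M = (1, 0), H = (0, 1); any affine frame gives the same invariant.
1. Z lies on line WM with WZ:ZM = 2:1 ⇒ Z = (2/3, 0)
2. S lies on line ZW with ZS:SW = 4:1 ⇒ S = (2/15, 0)
3. J is the centroid of triangle WSH ⇒ J = (2/45, 1/3)
2·[SHW] = 2/15, 2·[JZM] = 1/9
[SHW]:[JZM] = 2/15:1/9 = 6/5

[SHW]:[JZM] = 6/5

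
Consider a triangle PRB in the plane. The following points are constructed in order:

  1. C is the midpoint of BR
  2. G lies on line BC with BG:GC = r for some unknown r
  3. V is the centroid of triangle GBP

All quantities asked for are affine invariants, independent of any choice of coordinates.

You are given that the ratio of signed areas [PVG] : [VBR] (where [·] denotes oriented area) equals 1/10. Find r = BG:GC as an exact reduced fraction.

r = 1/4

Work in coordinates with P = (0, 0), R = (1, 0), B = (0, 1).
1. C is the midpoint of BR ⇒ C = (1/2, 1/2)
2. With BG:GC = r, write λ = r/(r+1) so G = B + λ·(C−B); G is affine-linear in λ
3. V is the centroid of triangle GBP ⇒ V is an affine combination of earlier points and hence also affine-linear in λ
Every point depending on G is an affine combination of G and λ-independent points, so each such coordinate is linear in λ; the λ² term in each signed area is a multiple of (C−B)×(C−B) = 0, so 2·[PVG] and 2·[VBR] are each linear in λ. Evaluating at λ=0 and λ=1:
  2·[PVG] = -1/6·λ,   2·[VBR] = -1/3
So [PVG]:[VBR] = (-1/6·λ) / (-1/3). Setting this equal to 1/10:
  -1/6·λ = 1/10·(-1/3)  ⇒  λ = 1/5
Then r = λ/(1−λ) = (1/5)/(4/5) = 1/4. Check: with r = 1/4, G = (1/10, 9/10) and [PVG]:[VBR] = 1/10 as required.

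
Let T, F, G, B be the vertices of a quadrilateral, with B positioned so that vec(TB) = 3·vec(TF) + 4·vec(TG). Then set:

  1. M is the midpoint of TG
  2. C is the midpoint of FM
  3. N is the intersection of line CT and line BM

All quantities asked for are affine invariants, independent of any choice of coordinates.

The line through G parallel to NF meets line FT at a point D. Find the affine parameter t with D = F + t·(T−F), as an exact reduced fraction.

t = 17/3

Set T = (0, 0), F = (1, 0), G = (0, 1), B = (3, 4); any affine frame gives the same invariant.
1. M is the midpoint of TG ⇒ M = (0, 1/2)
2. C is the midpoint of FM ⇒ C = (1/2, 1/4)
3. N is the intersection of line CT and line BM ⇒ N = (-3/4, -3/8)
through G parallel to NF: direction (7/4, 3/8); meets FT at D = (-14/3, 0)
D = F + t·(T−F) with t = 17/3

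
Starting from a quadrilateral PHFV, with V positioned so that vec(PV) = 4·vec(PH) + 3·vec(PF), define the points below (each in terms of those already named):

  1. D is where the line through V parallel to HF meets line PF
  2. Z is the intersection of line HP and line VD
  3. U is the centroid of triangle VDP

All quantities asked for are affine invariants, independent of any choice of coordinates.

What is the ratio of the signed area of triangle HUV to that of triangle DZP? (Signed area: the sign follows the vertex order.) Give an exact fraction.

[HUV]:[DZP] = 9/49

Assign P = (0, 0), H = (1, 0), F = (0, 1), V = (4, 3) — the answer is frame-independent, so this choice is without loss of generality.
1. D is where the line through V parallel to HF meets line PF ⇒ D = (0, 7)
2. Z is the intersection of line HP and line VD ⇒ Z = (7, 0)
3. U is the centroid of triangle VDP ⇒ U = (4/3, 10/3)
2·[HUV] = -9, 2·[DZP] = -49
[HUV]:[DZP] = -9:-49 = 9/49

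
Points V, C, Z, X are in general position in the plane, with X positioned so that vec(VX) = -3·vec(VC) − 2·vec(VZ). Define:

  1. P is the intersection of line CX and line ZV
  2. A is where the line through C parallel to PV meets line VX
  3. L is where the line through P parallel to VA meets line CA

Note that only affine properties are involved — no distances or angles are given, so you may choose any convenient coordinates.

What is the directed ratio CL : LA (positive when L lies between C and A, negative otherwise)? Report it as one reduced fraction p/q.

CL:LA = 1/3

Work in coordinates with V = (0, 0), C = (1, 0), Z = (0, 1), X = (-3, -2).
1. P is the intersection of line CX and line ZV ⇒ P = (0, -1/2)
2. A is where the line through C parallel to PV meets line VX ⇒ A = (1, 2/3)
3. L is where the line through P parallel to VA meets line CA ⇒ L = (1, 1/6)
L = C + t·(A−C) with t = 1/4, so CL:LA = t:(1−t) = 1/4:3/4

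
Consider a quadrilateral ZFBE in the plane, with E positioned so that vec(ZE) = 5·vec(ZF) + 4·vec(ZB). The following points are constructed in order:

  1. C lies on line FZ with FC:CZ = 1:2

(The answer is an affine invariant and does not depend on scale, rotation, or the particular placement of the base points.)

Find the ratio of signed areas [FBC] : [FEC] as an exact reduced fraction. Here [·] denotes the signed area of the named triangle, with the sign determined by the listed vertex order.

[FBC]:[FEC] = 1/4

Work in coordinates with Z = (0, 0), F = (1, 0), B = (0, 1), E = (5, 4).
1. C lies on line FZ with FC:CZ = 1:2 ⇒ C = (2/3, 0)
2·[FBC] = 1/3, 2·[FEC] = 4/3
[FBC]:[FEC] = 1/3:4/3 = 1/4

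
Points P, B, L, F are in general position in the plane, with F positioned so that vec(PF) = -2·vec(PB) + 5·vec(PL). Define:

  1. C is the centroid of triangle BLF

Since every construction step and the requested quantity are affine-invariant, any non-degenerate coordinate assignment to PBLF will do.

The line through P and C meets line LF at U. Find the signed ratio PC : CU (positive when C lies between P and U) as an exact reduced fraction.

PC:CU = -4

Assign P = (0, 0), B = (1, 0), L = (0, 1), F = (-2, 5) — the answer is frame-independent, so this choice is without loss of generality.
1. C is the centroid of triangle BLF ⇒ C = (-1/3, 2)
line PC meets LF at U = (-1/4, 3/2)
C = P + t·(U−P) with t = 4/3, so PC:CU = 4/3:-1/3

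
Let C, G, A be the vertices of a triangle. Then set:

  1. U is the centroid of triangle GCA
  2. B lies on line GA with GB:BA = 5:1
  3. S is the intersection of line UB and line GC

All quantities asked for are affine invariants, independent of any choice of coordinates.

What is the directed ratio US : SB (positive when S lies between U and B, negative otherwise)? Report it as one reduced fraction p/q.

US:SB = -2/5

Assign C = (0, 0), G = (1, 0), A = (0, 1) — the answer is frame-independent, so this choice is without loss of generality.
1. U is the centroid of triangle GCA ⇒ U = (1/3, 1/3)
2. B lies on line GA with GB:BA = 5:1 ⇒ B = (1/6, 5/6)
3. S is the intersection of line UB and line GC ⇒ S = (4/9, 0)
S = U + t·(B−U) with t = -2/3, so US:SB = t:(1−t) = -2/3:5/3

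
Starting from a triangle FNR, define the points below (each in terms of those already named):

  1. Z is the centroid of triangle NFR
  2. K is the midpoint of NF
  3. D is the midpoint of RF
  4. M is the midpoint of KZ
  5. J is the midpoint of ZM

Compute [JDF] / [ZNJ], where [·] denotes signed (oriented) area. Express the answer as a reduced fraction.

Set F = (0, 0), N = (1, 0), R = (0, 1); any affine frame gives the same invariant.
1. Z is the centroid of triangle NFR ⇒ Z = (1/3, 1/3)
2. K is the midpoint of NF ⇒ K = (1/2, 0)
3. D is the midpoint of RF ⇒ D = (0, 1/2)
4. M is the midpoint of KZ ⇒ M = (5/12, 1/6)
5. J is the midpoint of ZM ⇒ J = (3/8, 1/4)
2·[JDF] = 3/16, 2·[ZNJ] = -1/24
[JDF]:[ZNJ] = 3/16:-1/24 = -9/2

[JDF]:[ZNJ] = -9/2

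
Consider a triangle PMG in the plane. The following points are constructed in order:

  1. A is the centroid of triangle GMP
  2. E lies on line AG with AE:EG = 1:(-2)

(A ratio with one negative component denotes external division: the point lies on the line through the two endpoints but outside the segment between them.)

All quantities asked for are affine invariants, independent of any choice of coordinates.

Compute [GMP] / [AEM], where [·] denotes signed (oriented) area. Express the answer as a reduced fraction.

[GMP]:[AEM] = -3

Assign P = (0, 0), M = (1, 0), G = (0, 1) — the answer is frame-independent, so this choice is without loss of generality.
1. A is the centroid of triangle GMP ⇒ A = (1/3, 1/3)
2. E lies on line AG with AE:EG = 1:(-2) ⇒ E = (2/3, -1/3)
2·[GMP] = -1, 2·[AEM] = 1/3
[GMP]:[AEM] = -1:1/3 = -3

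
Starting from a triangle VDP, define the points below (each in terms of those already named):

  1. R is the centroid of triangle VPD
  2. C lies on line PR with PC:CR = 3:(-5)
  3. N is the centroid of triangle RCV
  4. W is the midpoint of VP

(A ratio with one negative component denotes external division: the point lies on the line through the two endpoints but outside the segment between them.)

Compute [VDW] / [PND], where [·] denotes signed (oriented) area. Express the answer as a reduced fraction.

[VDW]:[PND] = 9/5

Choose coordinates V = (0, 0), D = (1, 0), P = (0, 1).
1. R is the centroid of triangle VPD ⇒ R = (1/3, 1/3)
2. C lies on line PR with PC:CR = 3:(-5) ⇒ C = (-1/2, 2)
3. N is the centroid of triangle RCV ⇒ N = (-1/18, 7/9)
4. W is the midpoint of VP ⇒ W = (0, 1/2)
2·[VDW] = 1/2, 2·[PND] = 5/18
[VDW]:[PND] = 1/2:5/18 = 9/5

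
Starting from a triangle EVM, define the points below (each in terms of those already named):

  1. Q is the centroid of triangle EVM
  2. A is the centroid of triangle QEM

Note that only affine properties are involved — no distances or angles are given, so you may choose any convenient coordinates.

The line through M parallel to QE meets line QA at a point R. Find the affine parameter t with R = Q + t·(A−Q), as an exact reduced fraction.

Work in coordinates with E = (0, 0), V = (1, 0), M = (0, 1).
1. Q is the centroid of triangle EVM ⇒ Q = (1/3, 1/3)
2. A is the centroid of triangle QEM ⇒ A = (1/9, 4/9)
through M parallel to QE: direction (-1/3, -1/3); meets QA at R = (-1/3, 2/3)
R = Q + t·(A−Q) with t = 3

t = 3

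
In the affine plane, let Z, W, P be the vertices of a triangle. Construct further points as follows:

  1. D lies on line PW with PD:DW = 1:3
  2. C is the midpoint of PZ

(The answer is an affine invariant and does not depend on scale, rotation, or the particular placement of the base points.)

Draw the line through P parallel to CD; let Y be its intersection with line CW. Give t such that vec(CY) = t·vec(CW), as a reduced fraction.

t = -1/3

Choose coordinates Z = (0, 0), W = (1, 0), P = (0, 1).
1. D lies on line PW with PD:DW = 1:3 ⇒ D = (1/4, 3/4)
2. C is the midpoint of PZ ⇒ C = (0, 1/2)
through P parallel to CD: direction (1/4, 1/4); meets CW at Y = (-1/3, 2/3)
Y = C + t·(W−C) with t = -1/3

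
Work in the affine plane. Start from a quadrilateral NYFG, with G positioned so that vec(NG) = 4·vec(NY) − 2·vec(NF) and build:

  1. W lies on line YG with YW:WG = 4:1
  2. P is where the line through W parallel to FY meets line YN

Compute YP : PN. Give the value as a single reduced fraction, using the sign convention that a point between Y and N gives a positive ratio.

YP:PN = -4/9

Set N = (0, 0), Y = (1, 0), F = (0, 1), G = (4, -2); any affine frame gives the same invariant.
1. W lies on line YG with YW:WG = 4:1 ⇒ W = (17/5, -8/5)
2. P is where the line through W parallel to FY meets line YN ⇒ P = (9/5, 0)
P = Y + t·(N−Y) with t = -4/5, so YP:PN = t:(1−t) = -4/5:9/5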